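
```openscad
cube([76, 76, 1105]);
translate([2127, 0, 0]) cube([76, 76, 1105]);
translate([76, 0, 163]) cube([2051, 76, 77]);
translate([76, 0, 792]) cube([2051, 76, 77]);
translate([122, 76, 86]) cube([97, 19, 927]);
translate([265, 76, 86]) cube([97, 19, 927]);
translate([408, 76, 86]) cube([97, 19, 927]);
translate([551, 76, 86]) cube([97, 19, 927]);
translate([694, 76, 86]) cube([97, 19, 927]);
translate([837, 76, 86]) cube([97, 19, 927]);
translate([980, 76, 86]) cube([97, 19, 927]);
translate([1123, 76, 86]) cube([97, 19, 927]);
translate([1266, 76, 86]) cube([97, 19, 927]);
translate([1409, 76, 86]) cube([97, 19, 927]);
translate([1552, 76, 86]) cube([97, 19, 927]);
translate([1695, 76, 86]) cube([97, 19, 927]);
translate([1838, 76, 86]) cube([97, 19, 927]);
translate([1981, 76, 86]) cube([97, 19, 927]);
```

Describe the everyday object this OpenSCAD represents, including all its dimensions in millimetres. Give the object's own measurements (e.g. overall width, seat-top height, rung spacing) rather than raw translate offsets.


A fence section. Two 76×76 mm posts, 1105 mm tall, stand on the floor with a clear span of 2051 mm between their inner faces. Two horizontal rails of 76×77 mm section span the gap between the posts with their undersides at z = 163 mm and z = 792 mm, flush with the posts' −y face. 14 pickets, each 97 mm wide, 19 mm thick and 927 mm tall, are fixed to the +y face of the rails with their bottoms at z = 86 mm, spaced across the span with a 46 mm gap after the −x post and between neighbouring pickets, with 49 mm left before the +x post.


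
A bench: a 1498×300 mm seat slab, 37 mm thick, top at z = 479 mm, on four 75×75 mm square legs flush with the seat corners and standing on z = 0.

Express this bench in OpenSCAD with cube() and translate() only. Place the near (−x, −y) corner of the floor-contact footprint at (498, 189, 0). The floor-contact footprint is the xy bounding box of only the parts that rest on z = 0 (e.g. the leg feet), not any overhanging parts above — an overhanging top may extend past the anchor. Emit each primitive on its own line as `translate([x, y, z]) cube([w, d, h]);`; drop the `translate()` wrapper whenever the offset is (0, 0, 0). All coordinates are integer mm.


// leg_h = 479 − 37 = 442
translate([498, 189, 442]) cube([1498, 300, 37]);
translate([498, 189, 0]) cube([75, 75, 442]);
translate([498, 414, 0]) cube([75, 75, 442]);
translate([1921, 189, 0]) cube([75, 75, 442]);
translate([1921, 414, 0]) cube([75, 75, 442]);


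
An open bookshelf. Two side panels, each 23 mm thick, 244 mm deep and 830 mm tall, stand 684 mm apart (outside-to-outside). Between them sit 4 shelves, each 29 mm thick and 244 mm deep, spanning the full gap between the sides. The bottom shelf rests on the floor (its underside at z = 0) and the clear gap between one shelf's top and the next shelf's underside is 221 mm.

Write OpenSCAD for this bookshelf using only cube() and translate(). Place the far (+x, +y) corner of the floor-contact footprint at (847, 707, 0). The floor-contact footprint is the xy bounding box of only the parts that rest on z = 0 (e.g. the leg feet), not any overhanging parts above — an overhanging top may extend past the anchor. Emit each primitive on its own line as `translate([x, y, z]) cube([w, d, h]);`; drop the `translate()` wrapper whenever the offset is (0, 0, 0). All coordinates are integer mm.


translate([163, 463, 0]) cube([23, 244, 830]);
translate([824, 463, 0]) cube([23, 244, 830]);
translate([186, 463, 0]) cube([638, 244, 29]);
translate([186, 463, 250]) cube([638, 244, 29]);
translate([186, 463, 500]) cube([638, 244, 29]);
translate([186, 463, 750]) cube([638, 244, 29]);


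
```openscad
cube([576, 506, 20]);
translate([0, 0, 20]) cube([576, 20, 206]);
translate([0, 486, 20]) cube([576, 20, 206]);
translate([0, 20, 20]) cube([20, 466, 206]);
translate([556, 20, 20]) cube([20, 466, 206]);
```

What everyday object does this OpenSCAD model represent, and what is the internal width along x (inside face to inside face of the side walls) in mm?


An open box. The internal width is 536 mm.

A 576×506 base slab with four walls standing on it — an open box. The base is 576 mm wide and the walls are 20 mm thick, so the internal width is 576 − 2 × 20 = 536 mm.


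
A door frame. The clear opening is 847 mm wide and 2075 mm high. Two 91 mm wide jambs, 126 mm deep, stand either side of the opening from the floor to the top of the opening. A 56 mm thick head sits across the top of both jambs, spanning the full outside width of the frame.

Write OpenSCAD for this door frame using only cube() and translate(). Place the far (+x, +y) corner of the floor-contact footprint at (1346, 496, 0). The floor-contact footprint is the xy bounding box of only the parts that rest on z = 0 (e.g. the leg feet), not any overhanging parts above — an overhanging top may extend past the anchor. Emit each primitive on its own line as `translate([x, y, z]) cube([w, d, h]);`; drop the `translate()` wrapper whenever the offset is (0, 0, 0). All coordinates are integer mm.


translate([317, 370, 0]) cube([91, 126, 2075]);
translate([1255, 370, 0]) cube([91, 126, 2075]);
translate([317, 370, 2075]) cube([1029, 126, 56]);


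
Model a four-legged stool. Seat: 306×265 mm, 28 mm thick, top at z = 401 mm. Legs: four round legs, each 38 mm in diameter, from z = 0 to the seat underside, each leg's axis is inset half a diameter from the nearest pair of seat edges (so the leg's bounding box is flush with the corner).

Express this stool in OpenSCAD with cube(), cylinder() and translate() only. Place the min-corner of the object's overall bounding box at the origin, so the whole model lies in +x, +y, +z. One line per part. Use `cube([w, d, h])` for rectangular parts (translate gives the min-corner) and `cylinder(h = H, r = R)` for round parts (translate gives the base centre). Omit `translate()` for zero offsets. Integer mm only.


translate([0, 0, 373]) cube([306, 265, 28]);
translate([19, 19, 0]) cylinder(h = 373, r = 19);
translate([287, 19, 0]) cylinder(h = 373, r = 19);
translate([19, 246, 0]) cylinder(h = 373, r = 19);
translate([287, 246, 0]) cylinder(h = 373, r = 19);


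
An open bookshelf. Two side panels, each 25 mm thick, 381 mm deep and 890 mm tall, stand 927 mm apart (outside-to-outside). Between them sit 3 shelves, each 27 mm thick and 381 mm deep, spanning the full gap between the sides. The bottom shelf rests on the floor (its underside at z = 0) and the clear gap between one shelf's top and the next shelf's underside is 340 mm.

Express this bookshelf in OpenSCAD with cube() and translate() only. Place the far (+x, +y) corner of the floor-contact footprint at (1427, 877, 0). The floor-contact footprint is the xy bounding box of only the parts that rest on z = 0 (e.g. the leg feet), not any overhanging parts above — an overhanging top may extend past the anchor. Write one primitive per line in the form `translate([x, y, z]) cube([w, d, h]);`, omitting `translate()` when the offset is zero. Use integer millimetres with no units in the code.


translate([500, 496, 0]) cube([25, 381, 890]);
translate([1402, 496, 0]) cube([25, 381, 890]);
translate([525, 496, 0]) cube([877, 381, 27]);
translate([525, 496, 367]) cube([877, 381, 27]);
translate([525, 496, 734]) cube([877, 381, 27]);


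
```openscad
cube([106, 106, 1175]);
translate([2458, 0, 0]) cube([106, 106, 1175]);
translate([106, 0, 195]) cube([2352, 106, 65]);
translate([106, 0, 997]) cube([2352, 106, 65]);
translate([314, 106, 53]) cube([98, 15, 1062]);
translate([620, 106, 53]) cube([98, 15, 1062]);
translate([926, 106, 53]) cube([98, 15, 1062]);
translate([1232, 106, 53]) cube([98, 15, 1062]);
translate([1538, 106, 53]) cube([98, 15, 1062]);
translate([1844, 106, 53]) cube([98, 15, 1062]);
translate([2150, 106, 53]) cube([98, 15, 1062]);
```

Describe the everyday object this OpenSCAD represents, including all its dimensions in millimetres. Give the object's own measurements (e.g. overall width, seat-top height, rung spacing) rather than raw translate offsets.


A fence section. Two 106×106 mm posts, 1175 mm tall, stand on the floor with a clear span of 2352 mm between their inner faces. Two horizontal rails of 106×65 mm section span the gap between the posts with their undersides at z = 195 mm and z = 997 mm, flush with the posts' −y face. 7 pickets, each 98 mm wide, 15 mm thick and 1062 mm tall, are fixed to the +y face of the rails with their bottoms at z = 53 mm, spaced across the span with a 208 mm gap after the −x post and between neighbouring pickets, with 210 mm left before the +x post.


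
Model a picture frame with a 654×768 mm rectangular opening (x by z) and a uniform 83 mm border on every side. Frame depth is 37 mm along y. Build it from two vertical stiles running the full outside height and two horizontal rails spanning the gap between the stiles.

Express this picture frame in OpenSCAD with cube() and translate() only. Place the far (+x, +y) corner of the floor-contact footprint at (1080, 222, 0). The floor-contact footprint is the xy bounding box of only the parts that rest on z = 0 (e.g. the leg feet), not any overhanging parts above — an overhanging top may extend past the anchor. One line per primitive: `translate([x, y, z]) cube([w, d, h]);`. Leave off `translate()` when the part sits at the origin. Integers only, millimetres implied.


translate([260, 185, 0]) cube([83, 37, 934]);
translate([997, 185, 0]) cube([83, 37, 934]);
translate([343, 185, 0]) cube([654, 37, 83]);
translate([343, 185, 851]) cube([654, 37, 83]);


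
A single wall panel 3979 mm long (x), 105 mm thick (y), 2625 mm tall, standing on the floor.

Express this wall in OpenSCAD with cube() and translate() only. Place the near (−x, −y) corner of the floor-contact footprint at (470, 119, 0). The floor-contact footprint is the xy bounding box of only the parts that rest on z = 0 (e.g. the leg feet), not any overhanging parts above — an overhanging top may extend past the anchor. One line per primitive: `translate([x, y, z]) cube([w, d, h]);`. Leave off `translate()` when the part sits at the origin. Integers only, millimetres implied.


translate([470, 119, 0]) cube([3979, 105, 2625]);


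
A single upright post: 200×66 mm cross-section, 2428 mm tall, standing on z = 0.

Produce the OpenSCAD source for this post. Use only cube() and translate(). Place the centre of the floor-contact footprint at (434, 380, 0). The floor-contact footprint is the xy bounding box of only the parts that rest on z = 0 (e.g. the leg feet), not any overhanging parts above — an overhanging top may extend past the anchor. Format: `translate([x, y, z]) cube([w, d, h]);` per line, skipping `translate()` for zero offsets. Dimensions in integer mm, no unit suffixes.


translate([334, 347, 0]) cube([200, 66, 2428]);


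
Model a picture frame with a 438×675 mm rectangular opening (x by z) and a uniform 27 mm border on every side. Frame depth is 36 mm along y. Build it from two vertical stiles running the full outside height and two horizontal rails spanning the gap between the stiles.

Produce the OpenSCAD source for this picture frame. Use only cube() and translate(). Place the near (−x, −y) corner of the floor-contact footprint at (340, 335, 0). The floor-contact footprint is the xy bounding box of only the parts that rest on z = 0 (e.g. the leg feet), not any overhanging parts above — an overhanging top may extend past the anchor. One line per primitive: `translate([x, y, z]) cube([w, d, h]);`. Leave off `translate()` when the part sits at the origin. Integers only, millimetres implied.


translate([340, 335, 0]) cube([27, 36, 729]);
translate([805, 335, 0]) cube([27, 36, 729]);
translate([367, 335, 0]) cube([438, 36, 27]);
translate([367, 335, 702]) cube([438, 36, 27]);


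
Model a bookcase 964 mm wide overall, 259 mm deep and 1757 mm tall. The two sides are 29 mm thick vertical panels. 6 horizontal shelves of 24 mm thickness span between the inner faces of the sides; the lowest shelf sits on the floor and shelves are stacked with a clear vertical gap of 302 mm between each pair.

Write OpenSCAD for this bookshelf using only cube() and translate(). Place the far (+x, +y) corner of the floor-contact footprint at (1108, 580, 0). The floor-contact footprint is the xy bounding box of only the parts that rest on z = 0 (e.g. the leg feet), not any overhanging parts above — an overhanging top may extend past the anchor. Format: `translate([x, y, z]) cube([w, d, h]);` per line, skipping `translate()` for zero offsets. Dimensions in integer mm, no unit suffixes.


translate([144, 321, 0]) cube([29, 259, 1757]);
translate([1079, 321, 0]) cube([29, 259, 1757]);
translate([173, 321, 0]) cube([906, 259, 24]);
translate([173, 321, 326]) cube([906, 259, 24]);
translate([173, 321, 652]) cube([906, 259, 24]);
translate([173, 321, 978]) cube([906, 259, 24]);
translate([173, 321, 1304]) cube([906, 259, 24]);
translate([173, 321, 1630]) cube([906, 259, 24]);


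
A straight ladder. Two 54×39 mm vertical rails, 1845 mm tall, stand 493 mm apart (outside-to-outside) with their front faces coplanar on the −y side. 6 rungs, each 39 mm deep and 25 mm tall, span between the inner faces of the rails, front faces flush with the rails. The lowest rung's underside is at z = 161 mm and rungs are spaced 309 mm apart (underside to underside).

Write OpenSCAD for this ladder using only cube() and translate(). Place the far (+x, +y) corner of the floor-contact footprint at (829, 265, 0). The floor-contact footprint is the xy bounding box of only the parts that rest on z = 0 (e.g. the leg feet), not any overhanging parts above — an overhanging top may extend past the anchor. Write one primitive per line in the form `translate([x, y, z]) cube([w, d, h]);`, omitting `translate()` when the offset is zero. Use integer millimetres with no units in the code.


translate([336, 226, 0]) cube([54, 39, 1845]);
translate([775, 226, 0]) cube([54, 39, 1845]);
translate([390, 226, 161]) cube([385, 39, 25]);
translate([390, 226, 470]) cube([385, 39, 25]);
translate([390, 226, 779]) cube([385, 39, 25]);
translate([390, 226, 1088]) cube([385, 39, 25]);
translate([390, 226, 1397]) cube([385, 39, 25]);
translate([390, 226, 1706]) cube([385, 39, 25]);


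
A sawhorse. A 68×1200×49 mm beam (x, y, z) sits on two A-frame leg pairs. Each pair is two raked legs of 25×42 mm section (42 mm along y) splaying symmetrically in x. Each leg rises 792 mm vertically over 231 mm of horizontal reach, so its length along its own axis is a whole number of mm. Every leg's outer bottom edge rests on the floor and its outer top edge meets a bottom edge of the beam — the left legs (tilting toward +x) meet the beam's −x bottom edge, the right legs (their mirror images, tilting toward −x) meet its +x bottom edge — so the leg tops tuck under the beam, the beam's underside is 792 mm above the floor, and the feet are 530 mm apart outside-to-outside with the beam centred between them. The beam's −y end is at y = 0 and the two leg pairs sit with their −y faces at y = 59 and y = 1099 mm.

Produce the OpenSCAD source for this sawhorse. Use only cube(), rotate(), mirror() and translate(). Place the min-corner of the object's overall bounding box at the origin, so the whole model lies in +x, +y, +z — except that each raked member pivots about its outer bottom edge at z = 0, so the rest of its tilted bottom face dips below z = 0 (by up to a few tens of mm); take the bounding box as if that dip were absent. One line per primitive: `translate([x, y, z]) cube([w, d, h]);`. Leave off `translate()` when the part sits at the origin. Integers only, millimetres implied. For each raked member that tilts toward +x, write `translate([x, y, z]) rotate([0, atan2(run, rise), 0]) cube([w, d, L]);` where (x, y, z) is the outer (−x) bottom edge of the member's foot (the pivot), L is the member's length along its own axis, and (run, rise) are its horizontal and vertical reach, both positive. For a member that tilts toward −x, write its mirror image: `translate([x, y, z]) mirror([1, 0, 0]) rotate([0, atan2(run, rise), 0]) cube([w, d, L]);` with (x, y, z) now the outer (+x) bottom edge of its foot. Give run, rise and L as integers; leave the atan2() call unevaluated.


translate([231, 0, 792]) cube([68, 1200, 49]);
translate([0, 59, 0]) rotate([0, atan2(231, 792), 0]) cube([25, 42, 825]);
translate([530, 59, 0]) mirror([1, 0, 0]) rotate([0, atan2(231, 792), 0]) cube([25, 42, 825]);
translate([0, 1099, 0]) rotate([0, atan2(231, 792), 0]) cube([25, 42, 825]);
translate([530, 1099, 0]) mirror([1, 0, 0]) rotate([0, atan2(231, 792), 0]) cube([25, 42, 825]);


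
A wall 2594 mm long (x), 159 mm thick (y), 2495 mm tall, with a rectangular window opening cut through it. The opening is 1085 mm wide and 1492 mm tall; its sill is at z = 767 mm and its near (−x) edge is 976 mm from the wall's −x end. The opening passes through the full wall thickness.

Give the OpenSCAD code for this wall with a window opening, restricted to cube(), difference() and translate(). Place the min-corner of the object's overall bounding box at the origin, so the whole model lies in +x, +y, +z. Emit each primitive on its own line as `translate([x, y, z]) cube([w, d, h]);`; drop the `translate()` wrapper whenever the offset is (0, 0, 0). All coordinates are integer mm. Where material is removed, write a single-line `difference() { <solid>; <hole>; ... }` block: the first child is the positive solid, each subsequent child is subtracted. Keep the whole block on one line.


difference() { cube([2594, 159, 2495]); translate([976, 0, 767]) cube([1085, 159, 1492]); }


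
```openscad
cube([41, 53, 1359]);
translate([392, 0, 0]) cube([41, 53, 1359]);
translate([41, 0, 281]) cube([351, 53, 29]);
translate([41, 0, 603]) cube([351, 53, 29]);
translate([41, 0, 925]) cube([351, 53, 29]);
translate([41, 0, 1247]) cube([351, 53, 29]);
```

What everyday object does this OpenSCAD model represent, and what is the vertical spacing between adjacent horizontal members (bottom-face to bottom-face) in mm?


A ladder. The rung spacing is 322 mm.

Two tall 41×53 posts with 4 short bars between them — a ladder. Adjacent rungs sit at z = 281 and z = 603, so the spacing is 603 − 281 = 322 mm.


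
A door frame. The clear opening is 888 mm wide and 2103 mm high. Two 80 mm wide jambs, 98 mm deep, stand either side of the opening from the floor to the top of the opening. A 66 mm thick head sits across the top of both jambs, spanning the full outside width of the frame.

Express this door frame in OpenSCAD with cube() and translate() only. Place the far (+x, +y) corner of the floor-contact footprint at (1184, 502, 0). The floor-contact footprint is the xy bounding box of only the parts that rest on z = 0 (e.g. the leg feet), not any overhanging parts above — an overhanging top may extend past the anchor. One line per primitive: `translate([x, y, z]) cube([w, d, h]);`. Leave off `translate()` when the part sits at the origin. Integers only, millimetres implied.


translate([136, 404, 0]) cube([80, 98, 2103]);
translate([1104, 404, 0]) cube([80, 98, 2103]);
translate([136, 404, 2103]) cube([1048, 98, 66]);


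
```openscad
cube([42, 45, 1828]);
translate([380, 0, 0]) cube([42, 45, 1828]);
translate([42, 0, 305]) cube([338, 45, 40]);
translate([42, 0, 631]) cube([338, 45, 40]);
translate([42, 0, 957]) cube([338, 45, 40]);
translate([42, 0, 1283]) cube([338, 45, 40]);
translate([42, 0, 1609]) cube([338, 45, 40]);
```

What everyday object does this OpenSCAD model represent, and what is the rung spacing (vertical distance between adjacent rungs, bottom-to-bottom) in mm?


A ladder. The rung spacing is 326 mm.

Two tall 42×45 posts with 5 short bars between them — a ladder. Adjacent rungs sit at z = 305 and z = 631, so the spacing is 631 − 305 = 326 mm.


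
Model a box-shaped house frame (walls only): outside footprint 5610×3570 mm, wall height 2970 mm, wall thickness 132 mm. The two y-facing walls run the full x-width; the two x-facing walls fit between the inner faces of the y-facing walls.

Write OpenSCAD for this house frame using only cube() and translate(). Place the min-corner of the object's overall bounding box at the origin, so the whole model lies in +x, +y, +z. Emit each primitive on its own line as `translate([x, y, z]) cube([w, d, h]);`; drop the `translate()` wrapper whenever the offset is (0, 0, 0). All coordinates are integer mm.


cube([5610, 132, 2970]);
translate([0, 3438, 0]) cube([5610, 132, 2970]);
translate([0, 132, 0]) cube([132, 3306, 2970]);
translate([5478, 132, 0]) cube([132, 3306, 2970]);


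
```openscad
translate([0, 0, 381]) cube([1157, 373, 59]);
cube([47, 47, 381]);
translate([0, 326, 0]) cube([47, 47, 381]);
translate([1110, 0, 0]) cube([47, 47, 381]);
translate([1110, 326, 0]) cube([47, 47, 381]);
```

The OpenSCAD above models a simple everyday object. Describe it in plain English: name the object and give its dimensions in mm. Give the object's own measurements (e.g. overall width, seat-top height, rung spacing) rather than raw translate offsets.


A bench: a 1157×373 mm seat slab, 59 mm thick, top at z = 440 mm, on four 47×47 mm square legs flush with the seat corners and standing on z = 0.


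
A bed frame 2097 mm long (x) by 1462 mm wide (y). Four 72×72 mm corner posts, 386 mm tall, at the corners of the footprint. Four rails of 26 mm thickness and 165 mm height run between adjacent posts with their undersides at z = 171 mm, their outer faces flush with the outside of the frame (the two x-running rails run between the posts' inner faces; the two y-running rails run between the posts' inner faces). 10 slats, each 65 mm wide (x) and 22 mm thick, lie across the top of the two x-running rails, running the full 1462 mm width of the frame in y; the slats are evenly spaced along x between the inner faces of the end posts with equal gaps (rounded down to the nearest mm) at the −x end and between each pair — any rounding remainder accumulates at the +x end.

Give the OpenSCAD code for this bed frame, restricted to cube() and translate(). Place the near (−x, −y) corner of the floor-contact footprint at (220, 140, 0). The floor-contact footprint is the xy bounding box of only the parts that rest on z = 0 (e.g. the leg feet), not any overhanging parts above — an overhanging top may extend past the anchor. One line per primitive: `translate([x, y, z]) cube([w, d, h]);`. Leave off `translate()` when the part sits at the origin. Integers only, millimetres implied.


// slat z = rail_z + rail_h = 171 + 165 = 336
// slat gap = ⌊(1953 − 10·65) / 11⌋ = 118
translate([220, 140, 0]) cube([72, 72, 386]);
translate([220, 1530, 0]) cube([72, 72, 386]);
translate([2245, 140, 0]) cube([72, 72, 386]);
translate([2245, 1530, 0]) cube([72, 72, 386]);
translate([292, 140, 171]) cube([1953, 26, 165]);
translate([292, 1576, 171]) cube([1953, 26, 165]);
translate([220, 212, 171]) cube([26, 1318, 165]);
translate([2291, 212, 171]) cube([26, 1318, 165]);
translate([410, 140, 336]) cube([65, 1462, 22]);
translate([593, 140, 336]) cube([65, 1462, 22]);
translate([776, 140, 336]) cube([65, 1462, 22]);
translate([959, 140, 336]) cube([65, 1462, 22]);
translate([1142, 140, 336]) cube([65, 1462, 22]);
translate([1325, 140, 336]) cube([65, 1462, 22]);
translate([1508, 140, 336]) cube([65, 1462, 22]);
translate([1691, 140, 336]) cube([65, 1462, 22]);
translate([1874, 140, 336]) cube([65, 1462, 22]);
translate([2057, 140, 336]) cube([65, 1462, 22]);


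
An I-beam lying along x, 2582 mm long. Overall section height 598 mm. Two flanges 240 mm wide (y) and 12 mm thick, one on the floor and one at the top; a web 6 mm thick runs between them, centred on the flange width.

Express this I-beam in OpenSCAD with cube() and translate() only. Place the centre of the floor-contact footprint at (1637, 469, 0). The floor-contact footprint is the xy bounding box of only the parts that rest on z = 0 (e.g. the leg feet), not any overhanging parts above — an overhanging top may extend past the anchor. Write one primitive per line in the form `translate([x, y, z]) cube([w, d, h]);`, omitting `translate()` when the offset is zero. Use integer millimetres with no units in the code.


translate([346, 349, 0]) cube([2582, 240, 12]);
translate([346, 466, 12]) cube([2582, 6, 574]);
translate([346, 349, 586]) cube([2582, 240, 12]);


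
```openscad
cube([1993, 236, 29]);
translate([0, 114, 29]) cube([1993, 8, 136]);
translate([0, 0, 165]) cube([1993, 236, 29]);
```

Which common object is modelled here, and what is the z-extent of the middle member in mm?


An I-beam. The web height is 136 mm.

Two wide flanges with a thin centred web — an I-beam. Overall 194 mm minus two 29 mm flanges gives a web of 194 − 2·29 = 136 mm.


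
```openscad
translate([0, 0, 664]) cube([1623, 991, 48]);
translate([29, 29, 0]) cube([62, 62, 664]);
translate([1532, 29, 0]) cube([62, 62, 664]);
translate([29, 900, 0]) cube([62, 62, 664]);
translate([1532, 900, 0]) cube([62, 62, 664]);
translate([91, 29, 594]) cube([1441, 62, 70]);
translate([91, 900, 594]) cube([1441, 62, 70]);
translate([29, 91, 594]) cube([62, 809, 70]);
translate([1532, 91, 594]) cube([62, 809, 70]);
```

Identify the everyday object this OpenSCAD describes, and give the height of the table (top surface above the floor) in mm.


A table. The table height is 712 mm.

A 1623×991×48 slab sits at z = 664 on four 62 mm square posts — a table. The top surface is at 664 + 48 = 712 mm.


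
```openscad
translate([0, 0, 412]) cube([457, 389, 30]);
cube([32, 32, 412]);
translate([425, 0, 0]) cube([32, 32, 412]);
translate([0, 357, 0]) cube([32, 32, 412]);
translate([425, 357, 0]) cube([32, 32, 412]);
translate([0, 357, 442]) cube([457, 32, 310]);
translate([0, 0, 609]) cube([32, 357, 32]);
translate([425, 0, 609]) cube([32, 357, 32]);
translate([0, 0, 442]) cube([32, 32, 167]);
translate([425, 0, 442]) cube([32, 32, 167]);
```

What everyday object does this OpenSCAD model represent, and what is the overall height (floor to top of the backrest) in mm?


A chair. The overall height is 752 mm.

A slab on four corner posts with a tall panel at the back — a chair. The seat slab sits at z = 412 with thickness 30, and the 310 mm backrest starts at the seat top, so the overall height is 412 + 30 + 310 = 752 mm.


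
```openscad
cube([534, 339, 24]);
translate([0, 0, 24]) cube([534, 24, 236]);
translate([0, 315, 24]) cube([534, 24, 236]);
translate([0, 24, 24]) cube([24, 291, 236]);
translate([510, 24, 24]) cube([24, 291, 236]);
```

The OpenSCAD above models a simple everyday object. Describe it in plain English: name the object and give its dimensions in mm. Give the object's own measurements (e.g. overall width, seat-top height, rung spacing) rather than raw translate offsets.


An open-topped rectangular box: outside dimensions 534×339×260 mm, with a uniform wall and base thickness of 24 mm. The base is a full 534×339 slab on the floor; four walls sit on top of the base. The front and back walls (the −y and +y sides) span the full width; the two side walls fit between them.


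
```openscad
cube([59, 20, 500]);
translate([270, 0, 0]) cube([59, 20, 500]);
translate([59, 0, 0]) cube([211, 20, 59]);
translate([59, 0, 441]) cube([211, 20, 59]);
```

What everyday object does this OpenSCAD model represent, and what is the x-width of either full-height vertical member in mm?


A picture frame. The border width is 59 mm.

Four thin pieces enclosing a rectangular opening — a picture frame. The two full-height stiles are 500 mm tall; the top rail sits at z = 441 and is 59 mm tall, so the border above the opening is 500 − 441 = 59 mm, matching the stile x-width.


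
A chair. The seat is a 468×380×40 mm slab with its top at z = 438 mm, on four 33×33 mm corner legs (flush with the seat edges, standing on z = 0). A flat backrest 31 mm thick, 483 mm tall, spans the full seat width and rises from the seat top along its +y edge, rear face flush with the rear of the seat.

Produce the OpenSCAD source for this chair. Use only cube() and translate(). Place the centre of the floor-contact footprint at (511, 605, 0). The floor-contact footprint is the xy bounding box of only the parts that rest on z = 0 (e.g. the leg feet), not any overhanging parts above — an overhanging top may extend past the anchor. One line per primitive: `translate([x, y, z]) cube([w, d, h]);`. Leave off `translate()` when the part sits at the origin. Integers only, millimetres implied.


translate([277, 415, 398]) cube([468, 380, 40]);
translate([277, 415, 0]) cube([33, 33, 398]);
translate([712, 415, 0]) cube([33, 33, 398]);
translate([277, 762, 0]) cube([33, 33, 398]);
translate([712, 762, 0]) cube([33, 33, 398]);
translate([277, 764, 438]) cube([468, 31, 483]);


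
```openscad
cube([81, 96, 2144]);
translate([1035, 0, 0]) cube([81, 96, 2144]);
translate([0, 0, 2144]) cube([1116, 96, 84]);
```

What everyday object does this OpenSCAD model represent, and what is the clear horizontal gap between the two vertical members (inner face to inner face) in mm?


A door frame. The clear opening width is 954 mm.

Two 2144 mm tall posts with a header on top — a door frame. The left jamb is 81 mm wide at x = 0; the right jamb starts at x = 1035. The clear opening is 1035 − 81 = 954 mm.


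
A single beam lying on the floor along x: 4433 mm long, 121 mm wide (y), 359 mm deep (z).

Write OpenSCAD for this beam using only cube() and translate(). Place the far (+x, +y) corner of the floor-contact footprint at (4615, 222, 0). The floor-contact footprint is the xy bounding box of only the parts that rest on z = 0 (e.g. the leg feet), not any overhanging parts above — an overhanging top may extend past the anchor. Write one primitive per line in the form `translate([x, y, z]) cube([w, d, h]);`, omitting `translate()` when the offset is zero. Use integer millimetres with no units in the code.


translate([182, 101, 0]) cube([4433, 121, 359]);


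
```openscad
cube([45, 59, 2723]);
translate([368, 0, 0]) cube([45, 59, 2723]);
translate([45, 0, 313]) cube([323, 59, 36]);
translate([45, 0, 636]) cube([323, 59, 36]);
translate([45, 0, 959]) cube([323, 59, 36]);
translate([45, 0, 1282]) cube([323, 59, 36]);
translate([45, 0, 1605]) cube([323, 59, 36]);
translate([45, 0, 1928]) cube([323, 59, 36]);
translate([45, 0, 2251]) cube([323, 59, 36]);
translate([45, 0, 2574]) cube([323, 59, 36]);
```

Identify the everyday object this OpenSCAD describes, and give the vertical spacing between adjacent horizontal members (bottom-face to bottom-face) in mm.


A ladder. The rung spacing is 323 mm.

Two tall 45×59 posts with 8 short bars between them — a ladder. Adjacent rungs sit at z = 313 and z = 636, so the spacing is 636 − 313 = 323 mm.


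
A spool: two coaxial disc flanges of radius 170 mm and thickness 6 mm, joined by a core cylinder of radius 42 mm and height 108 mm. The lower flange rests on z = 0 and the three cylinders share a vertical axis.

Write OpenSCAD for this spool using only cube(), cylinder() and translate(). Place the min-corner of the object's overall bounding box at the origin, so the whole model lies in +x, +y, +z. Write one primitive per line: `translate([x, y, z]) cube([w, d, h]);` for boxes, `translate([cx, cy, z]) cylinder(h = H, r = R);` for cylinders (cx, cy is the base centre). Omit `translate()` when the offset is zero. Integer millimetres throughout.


translate([170, 170, 0]) cylinder(h = 6, r = 170);
translate([170, 170, 6]) cylinder(h = 108, r = 42);
translate([170, 170, 114]) cylinder(h = 6, r = 170);


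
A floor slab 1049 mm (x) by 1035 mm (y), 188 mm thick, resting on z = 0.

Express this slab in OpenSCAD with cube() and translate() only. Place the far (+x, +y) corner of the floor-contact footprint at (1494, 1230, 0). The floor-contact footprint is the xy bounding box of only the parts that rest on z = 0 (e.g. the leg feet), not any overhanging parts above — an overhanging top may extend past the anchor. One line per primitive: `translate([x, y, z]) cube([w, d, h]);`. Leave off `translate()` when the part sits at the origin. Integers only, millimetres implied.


translate([445, 195, 0]) cube([1049, 1035, 188]);


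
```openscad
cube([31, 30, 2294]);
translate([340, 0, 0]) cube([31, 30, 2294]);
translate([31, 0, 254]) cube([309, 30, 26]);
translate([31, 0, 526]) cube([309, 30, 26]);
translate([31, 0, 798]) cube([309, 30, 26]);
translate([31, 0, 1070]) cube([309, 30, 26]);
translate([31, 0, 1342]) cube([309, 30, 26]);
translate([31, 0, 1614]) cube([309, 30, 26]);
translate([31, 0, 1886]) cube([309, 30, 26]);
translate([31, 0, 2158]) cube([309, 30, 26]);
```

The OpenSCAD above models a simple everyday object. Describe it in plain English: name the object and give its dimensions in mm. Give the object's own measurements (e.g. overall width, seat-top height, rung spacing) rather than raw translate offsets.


A straight ladder. Two 31×30 mm vertical rails, 2294 mm tall, stand 371 mm apart (outside-to-outside) with their front faces coplanar on the −y side. 8 rungs, each 30 mm deep and 26 mm tall, span between the inner faces of the rails, front faces flush with the rails. The lowest rung's underside is at z = 254 mm and rungs are spaced 272 mm apart (underside to underside).


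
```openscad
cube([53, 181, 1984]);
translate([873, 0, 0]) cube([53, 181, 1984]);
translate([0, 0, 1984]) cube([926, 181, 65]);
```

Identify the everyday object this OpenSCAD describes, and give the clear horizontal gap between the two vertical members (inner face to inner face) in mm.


A door frame. The clear opening width is 820 mm.

Two 1984 mm tall posts with a header on top — a door frame. The left jamb is 53 mm wide at x = 0; the right jamb starts at x = 873. The clear opening is 873 − 53 = 820 mm.


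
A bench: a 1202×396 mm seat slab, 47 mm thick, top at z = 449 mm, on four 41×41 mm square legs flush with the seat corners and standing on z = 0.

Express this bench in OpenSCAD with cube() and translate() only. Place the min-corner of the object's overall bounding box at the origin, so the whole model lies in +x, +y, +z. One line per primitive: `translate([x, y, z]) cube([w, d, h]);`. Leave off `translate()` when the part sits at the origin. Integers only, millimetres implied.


// leg_h = 449 − 47 = 402
translate([0, 0, 402]) cube([1202, 396, 47]);
cube([41, 41, 402]);
translate([0, 355, 0]) cube([41, 41, 402]);
translate([1161, 0, 0]) cube([41, 41, 402]);
translate([1161, 355, 0]) cube([41, 41, 402]);


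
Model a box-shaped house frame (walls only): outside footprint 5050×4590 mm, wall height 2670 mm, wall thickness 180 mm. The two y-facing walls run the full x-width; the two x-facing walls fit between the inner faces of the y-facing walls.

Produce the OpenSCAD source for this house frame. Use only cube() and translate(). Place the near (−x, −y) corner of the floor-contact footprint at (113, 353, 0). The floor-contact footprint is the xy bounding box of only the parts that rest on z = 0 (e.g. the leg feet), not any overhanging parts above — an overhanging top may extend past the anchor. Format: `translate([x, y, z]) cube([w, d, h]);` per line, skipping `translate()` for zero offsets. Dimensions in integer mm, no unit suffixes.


translate([113, 353, 0]) cube([5050, 180, 2670]);
translate([113, 4763, 0]) cube([5050, 180, 2670]);
translate([113, 533, 0]) cube([180, 4230, 2670]);
translate([4983, 533, 0]) cube([180, 4230, 2670]);


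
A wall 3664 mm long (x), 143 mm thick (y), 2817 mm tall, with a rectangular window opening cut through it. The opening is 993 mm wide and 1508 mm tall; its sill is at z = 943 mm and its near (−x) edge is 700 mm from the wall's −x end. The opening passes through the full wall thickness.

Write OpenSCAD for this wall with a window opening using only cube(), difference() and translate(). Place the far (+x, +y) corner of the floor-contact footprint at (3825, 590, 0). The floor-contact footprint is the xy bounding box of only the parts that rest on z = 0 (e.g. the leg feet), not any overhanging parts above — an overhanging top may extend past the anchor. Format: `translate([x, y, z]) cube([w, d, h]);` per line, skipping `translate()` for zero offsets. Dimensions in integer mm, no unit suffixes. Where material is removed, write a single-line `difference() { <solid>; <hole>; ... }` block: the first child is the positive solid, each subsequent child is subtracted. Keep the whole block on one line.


difference() { translate([161, 447, 0]) cube([3664, 143, 2817]); translate([861, 447, 943]) cube([993, 143, 1508]); }


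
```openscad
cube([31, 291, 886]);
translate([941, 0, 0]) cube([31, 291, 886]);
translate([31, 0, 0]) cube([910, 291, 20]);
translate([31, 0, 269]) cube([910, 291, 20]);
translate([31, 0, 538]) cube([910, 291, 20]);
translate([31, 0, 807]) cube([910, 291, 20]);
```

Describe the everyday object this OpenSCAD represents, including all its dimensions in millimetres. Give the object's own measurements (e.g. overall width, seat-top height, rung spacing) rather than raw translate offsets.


An open bookshelf. Two side panels, each 31 mm thick, 291 mm deep and 886 mm tall, stand 972 mm apart (outside-to-outside). Between them sit 4 shelves, each 20 mm thick and 291 mm deep, spanning the full gap between the sides. The bottom shelf rests on the floor (its underside at z = 0) and the clear gap between one shelf's top and the next shelf's underside is 249 mm.


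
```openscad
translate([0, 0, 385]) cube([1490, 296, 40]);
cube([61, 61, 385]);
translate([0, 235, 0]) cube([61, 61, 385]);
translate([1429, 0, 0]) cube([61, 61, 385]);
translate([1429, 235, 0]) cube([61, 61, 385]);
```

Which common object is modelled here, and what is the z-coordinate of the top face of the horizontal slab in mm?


A bench. The seat-top height is 425 mm.

A long slab on four corner posts — a bench. The slab sits at z = 385 with thickness 40, so the top is 385 + 40 = 425 mm.


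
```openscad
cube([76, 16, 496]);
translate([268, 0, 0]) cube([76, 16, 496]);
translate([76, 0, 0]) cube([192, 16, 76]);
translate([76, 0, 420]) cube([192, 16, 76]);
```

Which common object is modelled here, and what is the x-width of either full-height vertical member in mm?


A picture frame. The border width is 76 mm.

Four thin pieces enclosing a rectangular opening — a picture frame. The two full-height stiles are 496 mm tall; the top rail sits at z = 420 and is 76 mm tall, so the border above the opening is 496 − 420 = 76 mm, matching the stile x-width.


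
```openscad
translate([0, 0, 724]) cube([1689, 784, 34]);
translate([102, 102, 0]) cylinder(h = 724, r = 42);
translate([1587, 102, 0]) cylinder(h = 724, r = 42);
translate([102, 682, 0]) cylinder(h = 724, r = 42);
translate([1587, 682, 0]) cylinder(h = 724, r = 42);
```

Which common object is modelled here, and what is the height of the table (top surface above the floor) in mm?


A table. The table height is 758 mm.

A 1689×784×34 slab sits at z = 724 on four Ø84 mm round legs — a table. The top surface is at 724 + 34 = 758 mm.


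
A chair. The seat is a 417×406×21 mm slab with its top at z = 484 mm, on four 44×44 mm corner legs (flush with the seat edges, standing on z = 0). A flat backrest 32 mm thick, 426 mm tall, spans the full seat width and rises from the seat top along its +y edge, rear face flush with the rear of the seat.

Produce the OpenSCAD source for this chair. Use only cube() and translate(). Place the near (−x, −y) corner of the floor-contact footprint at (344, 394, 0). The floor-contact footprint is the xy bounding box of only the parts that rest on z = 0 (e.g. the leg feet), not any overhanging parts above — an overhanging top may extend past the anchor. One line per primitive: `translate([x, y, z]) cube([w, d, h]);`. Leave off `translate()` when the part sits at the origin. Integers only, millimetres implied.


translate([344, 394, 463]) cube([417, 406, 21]);
translate([344, 394, 0]) cube([44, 44, 463]);
translate([717, 394, 0]) cube([44, 44, 463]);
translate([344, 756, 0]) cube([44, 44, 463]);
translate([717, 756, 0]) cube([44, 44, 463]);
translate([344, 768, 484]) cube([417, 32, 426]);
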